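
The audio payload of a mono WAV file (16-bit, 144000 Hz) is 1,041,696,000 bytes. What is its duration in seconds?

Byte rate = 144,000 × 2 × 1 = 288,000 bytes/s.
Duration = 1,041,696,000 / 288,000 = 3,617 s.

3,617 seconds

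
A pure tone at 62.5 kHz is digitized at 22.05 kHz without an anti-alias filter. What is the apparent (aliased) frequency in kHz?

Nyquist = 22,050/2 = 11,025 Hz; 62,500 Hz exceeds it.
Alias = |62,500 − 3×22,050| = |62,500 − 66,150| = 3,650 Hz = 3.65 kHz.

3.65 kHz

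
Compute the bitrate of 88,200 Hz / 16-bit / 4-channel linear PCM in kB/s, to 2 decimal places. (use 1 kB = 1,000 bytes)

705.60 kB/s

Bit rate = 88,200 × 16 × 4 = 5,644,800 bits/s.
5,644,800 / 8 = 705,600 B/s = 705.60 kB/s.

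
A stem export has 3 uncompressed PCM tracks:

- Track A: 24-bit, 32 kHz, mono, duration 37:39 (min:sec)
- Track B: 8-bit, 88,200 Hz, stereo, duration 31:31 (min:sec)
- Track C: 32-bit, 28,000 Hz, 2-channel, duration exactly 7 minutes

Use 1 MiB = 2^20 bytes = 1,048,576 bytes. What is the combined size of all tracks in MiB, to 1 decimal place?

614.7 MiB

Track A: 37:39 (min:sec) = 2,259 s; 32,000 × 2,259 × 3 × 1 = 216,864,000 bytes.
Track B: 31:31 (min:sec) = 1,891 s; 88,200 × 1,891 × 1 × 2 = 333,572,400 bytes.
Track C: exactly 7 minutes = 420 s; 28,000 × 420 × 4 × 2 = 94,080,000 bytes.
Total = 644,516,400 bytes = 614.7 MiB.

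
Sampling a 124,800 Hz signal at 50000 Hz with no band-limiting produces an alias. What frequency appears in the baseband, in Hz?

24,800 Hz

Nyquist = 50,000/2 = 25,000 Hz; 124,800 Hz exceeds it.
Alias = |124,800 − 2×50,000| = |124,800 − 100,000| = 24,800 Hz.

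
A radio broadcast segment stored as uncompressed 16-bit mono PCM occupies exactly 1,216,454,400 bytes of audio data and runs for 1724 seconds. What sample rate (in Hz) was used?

352,800 Hz

Bytes = sample_rate × seconds × bytes_per_sample × channels.
sample_rate = 1,216,454,400 / (1,724 × 2 × 1) = 1,216,454,400 / 3,448 = 352,800 Hz.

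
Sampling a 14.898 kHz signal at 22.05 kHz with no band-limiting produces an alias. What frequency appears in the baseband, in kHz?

7.152 kHz

Nyquist = 22,050/2 = 11,025 Hz; 14,898 Hz exceeds it.
Alias = |14,898 − 1×22,050| = |14,898 − 22,050| = 7,152 Hz = 7.152 kHz.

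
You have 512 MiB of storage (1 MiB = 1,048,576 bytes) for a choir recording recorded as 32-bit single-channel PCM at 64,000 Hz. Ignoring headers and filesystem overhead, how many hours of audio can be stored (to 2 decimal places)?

0.58 hours

Uncompressed byte rate = 64,000 × 4 × 1 = 256,000 bytes/s.
Capacity = 512 × 1,048,576 = 536,870,912 bytes.
536,870,912 / 256,000 ≈ 2097.15 s → 0.58 hours.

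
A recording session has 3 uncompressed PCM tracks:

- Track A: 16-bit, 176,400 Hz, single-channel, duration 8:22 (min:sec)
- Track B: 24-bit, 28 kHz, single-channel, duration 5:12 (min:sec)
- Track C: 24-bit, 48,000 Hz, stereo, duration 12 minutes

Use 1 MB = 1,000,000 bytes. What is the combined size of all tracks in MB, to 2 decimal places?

Track A: 8:22 (min:sec) = 502 s; 176,400 × 502 × 2 × 1 = 177,105,600 bytes.
Track B: 5:12 (min:sec) = 312 s; 28,000 × 312 × 3 × 1 = 26,208,000 bytes.
Track C: 12 minutes = 720 s; 48,000 × 720 × 3 × 2 = 207,360,000 bytes.
Total = 410,673,600 bytes = 410.67 MB.

410.67 MB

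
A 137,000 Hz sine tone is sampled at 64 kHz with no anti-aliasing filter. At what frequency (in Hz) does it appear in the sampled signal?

Nyquist = 64,000/2 = 32,000 Hz; 137,000 Hz exceeds it.
Alias = |137,000 − 2×64,000| = |137,000 − 128,000| = 9,000 Hz.

9,000 Hz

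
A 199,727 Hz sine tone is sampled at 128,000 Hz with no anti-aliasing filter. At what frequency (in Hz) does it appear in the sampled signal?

Nyquist = 128,000/2 = 64,000 Hz; 199,727 Hz exceeds it.
Alias = |199,727 − 2×128,000| = |199,727 − 256,000| = 56,273 Hz.

56,273 Hz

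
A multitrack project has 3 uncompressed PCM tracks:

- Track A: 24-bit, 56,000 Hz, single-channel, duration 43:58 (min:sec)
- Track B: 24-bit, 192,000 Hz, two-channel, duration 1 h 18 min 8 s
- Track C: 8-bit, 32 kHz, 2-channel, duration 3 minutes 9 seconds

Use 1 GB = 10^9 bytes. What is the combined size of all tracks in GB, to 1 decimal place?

Track A: 43:58 (min:sec) = 2,638 s; 56,000 × 2,638 × 3 × 1 = 443,184,000 bytes.
Track B: 1 h 18 min 8 s = 4,688 s; 192,000 × 4,688 × 3 × 2 = 5,400,576,000 bytes.
Track C: 3 minutes 9 seconds = 189 s; 32,000 × 189 × 1 × 2 = 12,096,000 bytes.
Total = 5,855,856,000 bytes = 5.9 GB.

5.9 GB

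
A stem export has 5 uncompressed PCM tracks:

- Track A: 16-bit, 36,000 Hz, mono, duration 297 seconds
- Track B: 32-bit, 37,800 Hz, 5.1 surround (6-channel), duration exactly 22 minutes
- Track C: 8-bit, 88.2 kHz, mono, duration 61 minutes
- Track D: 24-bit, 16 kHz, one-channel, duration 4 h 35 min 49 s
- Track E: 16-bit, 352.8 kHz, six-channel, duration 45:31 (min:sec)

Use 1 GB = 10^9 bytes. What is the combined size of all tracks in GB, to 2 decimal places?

13.90 GB

Track A: 36,000 × 297 × 2 × 1 = 21,384,000 bytes.
Track B: exactly 22 minutes = 1,320 s; 37,800 × 1,320 × 4 × 6 = 1,197,504,000 bytes.
Track C: 61 minutes = 3,660 s; 88,200 × 3,660 × 1 × 1 = 322,812,000 bytes.
Track D: 4 h 35 min 49 s = 16,549 s; 16,000 × 16,549 × 3 × 1 = 794,352,000 bytes.
Track E: 45:31 (min:sec) = 2,731 s; 352,800 × 2,731 × 2 × 6 = 11,561,961,600 bytes.
Total = 13,898,013,600 bytes = 13.90 GB.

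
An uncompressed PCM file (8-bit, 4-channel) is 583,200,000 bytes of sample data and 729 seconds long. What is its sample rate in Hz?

Bytes = sample_rate × seconds × bytes_per_sample × channels.
sample_rate = 583,200,000 / (729 × 1 × 4) = 583,200,000 / 2,916 = 200,000 Hz.

200,000 Hz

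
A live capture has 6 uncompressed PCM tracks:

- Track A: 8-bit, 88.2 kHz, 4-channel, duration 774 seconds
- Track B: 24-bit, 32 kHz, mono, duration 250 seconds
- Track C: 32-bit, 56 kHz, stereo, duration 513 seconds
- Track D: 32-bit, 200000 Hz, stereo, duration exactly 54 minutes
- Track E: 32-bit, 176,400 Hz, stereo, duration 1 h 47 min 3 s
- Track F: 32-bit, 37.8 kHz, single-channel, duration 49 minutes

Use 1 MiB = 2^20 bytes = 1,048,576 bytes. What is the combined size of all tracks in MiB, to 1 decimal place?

14514.5 MiB

Track A: 88,200 × 774 × 1 × 4 = 273,067,200 bytes.
Track B: 32,000 × 250 × 3 × 1 = 24,000,000 bytes.
Track C: 56,000 × 513 × 4 × 2 = 229,824,000 bytes.
Track D: exactly 54 minutes = 3,240 s; 200,000 × 3,240 × 4 × 2 = 5,184,000,000 bytes.
Track E: 1 h 47 min 3 s = 6,423 s; 176,400 × 6,423 × 4 × 2 = 9,064,137,600 bytes.
Track F: 49 minutes = 2,940 s; 37,800 × 2,940 × 4 × 1 = 444,528,000 bytes.
Total = 15,219,556,800 bytes = 14514.5 MiB.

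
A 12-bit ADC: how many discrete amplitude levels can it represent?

4,096 levels

2^12 = 4,096.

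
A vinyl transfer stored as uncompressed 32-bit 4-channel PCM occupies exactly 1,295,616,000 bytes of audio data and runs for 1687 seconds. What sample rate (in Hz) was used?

48,000 Hz

Bytes = sample_rate × seconds × bytes_per_sample × channels.
sample_rate = 1,295,616,000 / (1,687 × 4 × 4) = 1,295,616,000 / 26,992 = 48,000 Hz.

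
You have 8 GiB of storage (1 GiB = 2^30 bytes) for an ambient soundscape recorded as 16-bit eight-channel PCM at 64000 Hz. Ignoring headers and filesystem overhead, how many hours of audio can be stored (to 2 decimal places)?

2.33 hours

Uncompressed byte rate = 64,000 × 2 × 8 = 1,024,000 bytes/s.
Capacity = 8 × 1,073,741,824 = 8,589,934,592 bytes.
8,589,934,592 / 1,024,000 ≈ 8388.61 s → 2.33 hours.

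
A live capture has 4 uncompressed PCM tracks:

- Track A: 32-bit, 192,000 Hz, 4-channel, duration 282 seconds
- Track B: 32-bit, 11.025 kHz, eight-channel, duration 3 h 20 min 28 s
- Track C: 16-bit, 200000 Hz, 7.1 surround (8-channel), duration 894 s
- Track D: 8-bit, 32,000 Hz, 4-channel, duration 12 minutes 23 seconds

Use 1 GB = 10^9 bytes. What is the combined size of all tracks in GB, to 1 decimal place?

Track A: 192,000 × 282 × 4 × 4 = 866,304,000 bytes.
Track B: 3 h 20 min 28 s = 12,028 s; 11,025 × 12,028 × 4 × 8 = 4,243,478,400 bytes.
Track C: 200,000 × 894 × 2 × 8 = 2,860,800,000 bytes.
Track D: 12 minutes 23 seconds = 743 s; 32,000 × 743 × 1 × 4 = 95,104,000 bytes.
Total = 8,065,686,400 bytes = 8.1 GB.

8.1 GB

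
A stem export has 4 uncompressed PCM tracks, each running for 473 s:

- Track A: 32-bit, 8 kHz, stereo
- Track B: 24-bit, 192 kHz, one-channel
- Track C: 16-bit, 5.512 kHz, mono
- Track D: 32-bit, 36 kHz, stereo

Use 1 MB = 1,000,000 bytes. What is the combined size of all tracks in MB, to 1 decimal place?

Track A: 8,000 × 473 × 4 × 2 = 30,272,000 bytes.
Track B: 192,000 × 473 × 3 × 1 = 272,448,000 bytes.
Track C: 5,512 × 473 × 2 × 1 = 5,214,352 bytes.
Track D: 36,000 × 473 × 4 × 2 = 136,224,000 bytes.
Total = 444,158,352 bytes = 444.2 MB.

444.2 MB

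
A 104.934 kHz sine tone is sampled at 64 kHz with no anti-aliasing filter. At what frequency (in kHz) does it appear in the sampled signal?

23.066 kHz

Nyquist = 64,000/2 = 32,000 Hz; 104,934 Hz exceeds it.
Alias = |104,934 − 2×64,000| = |104,934 − 128,000| = 23,066 Hz = 23.066 kHz.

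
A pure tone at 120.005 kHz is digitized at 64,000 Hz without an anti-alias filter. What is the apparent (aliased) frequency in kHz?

Nyquist = 64,000/2 = 32,000 Hz; 120,005 Hz exceeds it.
Alias = |120,005 − 2×64,000| = |120,005 − 128,000| = 7,995 Hz = 7.995 kHz.

7.995 kHz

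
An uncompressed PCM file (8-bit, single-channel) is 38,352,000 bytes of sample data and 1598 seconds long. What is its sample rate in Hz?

Bytes = sample_rate × seconds × bytes_per_sample × channels.
sample_rate = 38,352,000 / (1,598 × 1 × 1) = 38,352,000 / 1,598 = 24,000 Hz.

24,000 Hz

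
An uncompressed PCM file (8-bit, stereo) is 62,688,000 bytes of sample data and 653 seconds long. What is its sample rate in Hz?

Bytes = sample_rate × seconds × bytes_per_sample × channels.
sample_rate = 62,688,000 / (653 × 1 × 2) = 62,688,000 / 1,306 = 48,000 Hz.

48,000 Hz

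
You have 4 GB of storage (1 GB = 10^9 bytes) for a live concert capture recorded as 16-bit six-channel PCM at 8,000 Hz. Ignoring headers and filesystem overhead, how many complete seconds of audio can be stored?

41,666 seconds

Uncompressed byte rate = 8,000 × 2 × 6 = 96,000 bytes/s.
Capacity = 4 × 1,000,000,000 = 4,000,000,000 bytes.
4,000,000,000 / 96,000 ≈ 41666.67 s → 41,666 seconds.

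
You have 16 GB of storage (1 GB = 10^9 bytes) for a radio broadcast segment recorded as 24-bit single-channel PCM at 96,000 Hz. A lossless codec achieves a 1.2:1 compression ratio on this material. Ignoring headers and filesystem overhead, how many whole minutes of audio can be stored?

Uncompressed byte rate = 96,000 × 3 × 1 = 288,000 bytes/s.
After 1.2:1 compression, effective rate ≈ 240000 bytes/s.
Capacity = 16 × 1,000,000,000 = 16,000,000,000 bytes.
16,000,000,000 / effective rate ≈ 66666.67 s → 1,111 minutes.

1,111 minutes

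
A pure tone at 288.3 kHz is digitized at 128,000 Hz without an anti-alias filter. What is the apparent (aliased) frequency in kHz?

Nyquist = 128,000/2 = 64,000 Hz; 288,300 Hz exceeds it.
Alias = |288,300 − 2×128,000| = |288,300 − 256,000| = 32,300 Hz = 32.3 kHz.

32.3 kHz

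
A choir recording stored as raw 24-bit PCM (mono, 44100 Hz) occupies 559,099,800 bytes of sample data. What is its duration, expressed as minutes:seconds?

70:26

Byte rate = 44,100 × 3 × 1 = 132,300 bytes/s.
Duration = 559,099,800 / 132,300 = 4,226 s.
4,226 s = 70:26.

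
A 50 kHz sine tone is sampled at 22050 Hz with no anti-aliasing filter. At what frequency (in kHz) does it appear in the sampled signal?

Nyquist = 22,050/2 = 11,025 Hz; 50,000 Hz exceeds it.
Alias = |50,000 − 2×22,050| = |50,000 − 44,100| = 5,900 Hz = 5.9 kHz.

5.9 kHz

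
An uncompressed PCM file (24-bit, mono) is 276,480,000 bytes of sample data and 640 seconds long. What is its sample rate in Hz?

144,000 Hz

Bytes = sample_rate × seconds × bytes_per_sample × channels.
sample_rate = 276,480,000 / (640 × 3 × 1) = 276,480,000 / 1,920 = 144,000 Hz.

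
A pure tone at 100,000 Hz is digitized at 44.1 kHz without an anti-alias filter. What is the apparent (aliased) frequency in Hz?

11,800 Hz

Nyquist = 44,100/2 = 22,050 Hz; 100,000 Hz exceeds it.
Alias = |100,000 − 2×44,100| = |100,000 − 88,200| = 11,800 Hz.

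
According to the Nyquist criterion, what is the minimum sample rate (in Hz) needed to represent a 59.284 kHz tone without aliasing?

Minimum sample rate = 2 × 59,284 Hz = 118,568 Hz.

118,568 Hz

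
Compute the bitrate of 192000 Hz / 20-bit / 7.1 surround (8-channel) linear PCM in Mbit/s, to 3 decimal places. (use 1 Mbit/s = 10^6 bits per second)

Bit rate = 192,000 × 20 × 8 = 30,720,000 bits/s.
= 30.720 Mbit/s.

30.720 Mbit/s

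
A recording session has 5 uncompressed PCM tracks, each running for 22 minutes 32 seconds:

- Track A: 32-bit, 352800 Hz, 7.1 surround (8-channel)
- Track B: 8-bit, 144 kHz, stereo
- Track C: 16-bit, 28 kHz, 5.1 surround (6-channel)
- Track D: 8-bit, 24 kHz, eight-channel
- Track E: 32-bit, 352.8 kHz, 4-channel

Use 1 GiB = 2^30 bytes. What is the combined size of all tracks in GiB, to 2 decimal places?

22 minutes 32 seconds = 1,352 s.
Track A: 352,800 × 1,352 × 4 × 8 = 15,263,539,200 bytes.
Track B: 144,000 × 1,352 × 1 × 2 = 389,376,000 bytes.
Track C: 28,000 × 1,352 × 2 × 6 = 454,272,000 bytes.
Track D: 24,000 × 1,352 × 1 × 8 = 259,584,000 bytes.
Track E: 352,800 × 1,352 × 4 × 4 = 7,631,769,600 bytes.
Total = 23,998,540,800 bytes = 22.35 GiB.

22.35 GiB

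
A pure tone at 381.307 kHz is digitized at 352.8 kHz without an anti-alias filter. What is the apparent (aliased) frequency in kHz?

28.507 kHz

Nyquist = 352,800/2 = 176,400 Hz; 381,307 Hz exceeds it.
Alias = |381,307 − 1×352,800| = |381,307 − 352,800| = 28,507 Hz = 28.507 kHz.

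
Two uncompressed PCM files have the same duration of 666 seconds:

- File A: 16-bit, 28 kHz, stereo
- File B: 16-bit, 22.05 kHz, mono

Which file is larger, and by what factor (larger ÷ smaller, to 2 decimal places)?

File A, by a factor of 2.54

File A: 28,000 × 2 × 2 = 112,000 bytes/s.
File B: 22,050 × 2 × 1 = 44,100 bytes/s.
File A is larger; ratio = 74,592,000 / 29,370,600 = 2.54.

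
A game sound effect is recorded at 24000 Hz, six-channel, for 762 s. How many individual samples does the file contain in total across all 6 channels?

24,000 × 762 s × 6 ch = 109,728,000 samples.

109,728,000 samples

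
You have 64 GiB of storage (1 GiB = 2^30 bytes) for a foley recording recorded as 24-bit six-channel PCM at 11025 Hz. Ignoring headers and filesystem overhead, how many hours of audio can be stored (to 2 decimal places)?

96.19 hours

Uncompressed byte rate = 11,025 × 3 × 6 = 198,450 bytes/s.
Capacity = 64 × 1,073,741,824 = 68,719,476,736 bytes.
68,719,476,736 / 198,450 ≈ 346281.06 s → 96.19 hours.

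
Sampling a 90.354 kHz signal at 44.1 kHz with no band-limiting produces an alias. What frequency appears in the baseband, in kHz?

Nyquist = 44,100/2 = 22,050 Hz; 90,354 Hz exceeds it.
Alias = |90,354 − 2×44,100| = |90,354 − 88,200| = 2,154 Hz = 2.154 kHz.

2.154 kHz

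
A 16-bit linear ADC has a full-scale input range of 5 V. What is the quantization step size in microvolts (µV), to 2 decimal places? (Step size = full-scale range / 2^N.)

76.29 µV

5 V / 2^16 = 5 / 65,536 V = 76.29 µV.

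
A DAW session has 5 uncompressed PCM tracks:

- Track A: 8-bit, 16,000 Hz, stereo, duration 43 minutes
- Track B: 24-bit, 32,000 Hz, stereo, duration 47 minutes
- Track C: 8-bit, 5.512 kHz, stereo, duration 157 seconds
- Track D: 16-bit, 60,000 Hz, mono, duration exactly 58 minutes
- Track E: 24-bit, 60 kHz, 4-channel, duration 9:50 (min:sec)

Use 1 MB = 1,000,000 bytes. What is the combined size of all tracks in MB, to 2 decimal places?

Track A: 43 minutes = 2,580 s; 16,000 × 2,580 × 1 × 2 = 82,560,000 bytes.
Track B: 47 minutes = 2,820 s; 32,000 × 2,820 × 3 × 2 = 541,440,000 bytes.
Track C: 5,512 × 157 × 1 × 2 = 1,730,768 bytes.
Track D: exactly 58 minutes = 3,480 s; 60,000 × 3,480 × 2 × 1 = 417,600,000 bytes.
Track E: 9:50 (min:sec) = 590 s; 60,000 × 590 × 3 × 4 = 424,800,000 bytes.
Total = 1,468,130,768 bytes = 1468.13 MB.

1468.13 MB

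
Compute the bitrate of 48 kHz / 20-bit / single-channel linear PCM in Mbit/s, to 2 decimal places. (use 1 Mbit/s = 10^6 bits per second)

0.96 Mbit/s

Bit rate = 48,000 × 20 × 1 = 960,000 bits/s.
= 0.96 Mbit/s.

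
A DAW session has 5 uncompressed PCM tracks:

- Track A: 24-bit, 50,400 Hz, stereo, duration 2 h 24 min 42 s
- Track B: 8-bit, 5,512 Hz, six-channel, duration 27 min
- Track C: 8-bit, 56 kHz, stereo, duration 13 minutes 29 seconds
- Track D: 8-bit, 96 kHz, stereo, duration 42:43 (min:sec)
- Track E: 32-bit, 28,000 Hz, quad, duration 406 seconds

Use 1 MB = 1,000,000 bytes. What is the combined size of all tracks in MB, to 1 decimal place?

Track A: 2 h 24 min 42 s = 8,682 s; 50,400 × 8,682 × 3 × 2 = 2,625,436,800 bytes.
Track B: 27 min = 1,620 s; 5,512 × 1,620 × 1 × 6 = 53,576,640 bytes.
Track C: 13 minutes 29 seconds = 809 s; 56,000 × 809 × 1 × 2 = 90,608,000 bytes.
Track D: 42:43 (min:sec) = 2,563 s; 96,000 × 2,563 × 1 × 2 = 492,096,000 bytes.
Track E: 28,000 × 406 × 4 × 4 = 181,888,000 bytes.
Total = 3,443,605,440 bytes = 3443.6 MB.

3443.6 MB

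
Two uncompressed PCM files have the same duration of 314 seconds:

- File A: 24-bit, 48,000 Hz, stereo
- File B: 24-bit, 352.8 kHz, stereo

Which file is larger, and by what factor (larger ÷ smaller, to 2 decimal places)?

File A: 48,000 × 3 × 2 = 288,000 bytes/s.
File B: 352,800 × 3 × 2 = 2,116,800 bytes/s.
File B is larger; ratio = 664,675,200 / 90,432,000 = 7.35.

File B, by a factor of 7.35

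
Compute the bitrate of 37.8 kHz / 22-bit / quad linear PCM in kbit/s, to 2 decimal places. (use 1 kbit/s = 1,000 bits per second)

3326.40 kbit/s

Bit rate = 37,800 × 22 × 4 = 3,326,400 bits/s.
= 3326.40 kbit/s.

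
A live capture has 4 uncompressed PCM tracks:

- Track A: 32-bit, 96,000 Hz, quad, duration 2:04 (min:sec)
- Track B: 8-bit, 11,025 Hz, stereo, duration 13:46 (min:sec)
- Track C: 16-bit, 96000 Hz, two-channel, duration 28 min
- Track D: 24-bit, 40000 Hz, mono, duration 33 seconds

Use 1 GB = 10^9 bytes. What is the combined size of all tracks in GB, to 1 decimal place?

Track A: 2:04 (min:sec) = 124 s; 96,000 × 124 × 4 × 4 = 190,464,000 bytes.
Track B: 13:46 (min:sec) = 826 s; 11,025 × 826 × 1 × 2 = 18,213,300 bytes.
Track C: 28 min = 1,680 s; 96,000 × 1,680 × 2 × 2 = 645,120,000 bytes.
Track D: 40,000 × 33 × 3 × 1 = 3,960,000 bytes.
Total = 857,757,300 bytes = 0.9 GB.

0.9 GB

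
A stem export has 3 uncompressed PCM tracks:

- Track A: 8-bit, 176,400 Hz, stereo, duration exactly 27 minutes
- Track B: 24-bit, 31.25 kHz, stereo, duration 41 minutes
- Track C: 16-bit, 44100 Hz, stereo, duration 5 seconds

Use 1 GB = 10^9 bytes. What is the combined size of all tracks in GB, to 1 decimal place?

Track A: exactly 27 minutes = 1,620 s; 176,400 × 1,620 × 1 × 2 = 571,536,000 bytes.
Track B: 41 minutes = 2,460 s; 31,250 × 2,460 × 3 × 2 = 461,250,000 bytes.
Track C: 44,100 × 5 × 2 × 2 = 882,000 bytes.
Total = 1,033,668,000 bytes = 1.0 GB.

1.0 GB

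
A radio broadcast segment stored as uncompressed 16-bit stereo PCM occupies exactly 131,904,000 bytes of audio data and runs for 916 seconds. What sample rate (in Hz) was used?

Bytes = sample_rate × seconds × bytes_per_sample × channels.
sample_rate = 131,904,000 / (916 × 2 × 2) = 131,904,000 / 3,664 = 36,000 Hz.

36,000 Hz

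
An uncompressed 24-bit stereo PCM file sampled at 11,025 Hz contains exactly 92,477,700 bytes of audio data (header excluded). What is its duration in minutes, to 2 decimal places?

23.30 minutes

Byte rate = 11,025 × 3 × 2 = 66,150 bytes/s.
Duration = 92,477,700 / 66,150 = 1,398 s.
1,398 s / 60 = 23.30 minutes.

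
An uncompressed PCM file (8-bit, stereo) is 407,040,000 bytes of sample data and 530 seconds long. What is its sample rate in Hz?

384,000 Hz

Bytes = sample_rate × seconds × bytes_per_sample × channels.
sample_rate = 407,040,000 / (530 × 1 × 2) = 407,040,000 / 1,060 = 384,000 Hz.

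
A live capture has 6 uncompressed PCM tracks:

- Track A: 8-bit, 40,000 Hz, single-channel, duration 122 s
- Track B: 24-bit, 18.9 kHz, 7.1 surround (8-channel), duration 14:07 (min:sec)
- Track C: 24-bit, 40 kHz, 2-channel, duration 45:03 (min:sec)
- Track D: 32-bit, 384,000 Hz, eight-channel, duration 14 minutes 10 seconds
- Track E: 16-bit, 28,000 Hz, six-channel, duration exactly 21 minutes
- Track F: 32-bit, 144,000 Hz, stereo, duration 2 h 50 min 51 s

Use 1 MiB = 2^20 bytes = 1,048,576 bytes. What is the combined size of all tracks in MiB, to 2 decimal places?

Track A: 40,000 × 122 × 1 × 1 = 4,880,000 bytes.
Track B: 14:07 (min:sec) = 847 s; 18,900 × 847 × 3 × 8 = 384,199,200 bytes.
Track C: 45:03 (min:sec) = 2,703 s; 40,000 × 2,703 × 3 × 2 = 648,720,000 bytes.
Track D: 14 minutes 10 seconds = 850 s; 384,000 × 850 × 4 × 8 = 10,444,800,000 bytes.
Track E: exactly 21 minutes = 1,260 s; 28,000 × 1,260 × 2 × 6 = 423,360,000 bytes.
Track F: 2 h 50 min 51 s = 10,251 s; 144,000 × 10,251 × 4 × 2 = 11,809,152,000 bytes.
Total = 23,715,111,200 bytes = 22616.49 MiB.

22616.49 MiB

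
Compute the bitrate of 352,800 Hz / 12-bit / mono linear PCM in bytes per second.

529,200 bytes/s

Bit rate = 352,800 × 12 × 1 = 4,233,600 bits/s.
4,233,600 / 8 = 529,200 bytes/s.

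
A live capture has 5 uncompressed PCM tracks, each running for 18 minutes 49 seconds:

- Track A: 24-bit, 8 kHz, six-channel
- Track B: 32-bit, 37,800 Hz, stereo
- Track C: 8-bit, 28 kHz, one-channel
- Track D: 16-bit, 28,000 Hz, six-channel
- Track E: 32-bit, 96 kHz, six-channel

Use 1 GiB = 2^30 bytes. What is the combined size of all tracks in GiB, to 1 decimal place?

18 minutes 49 seconds = 1,129 s.
Track A: 8,000 × 1,129 × 3 × 6 = 162,576,000 bytes.
Track B: 37,800 × 1,129 × 4 × 2 = 341,409,600 bytes.
Track C: 28,000 × 1,129 × 1 × 1 = 31,612,000 bytes.
Track D: 28,000 × 1,129 × 2 × 6 = 379,344,000 bytes.
Track E: 96,000 × 1,129 × 4 × 6 = 2,601,216,000 bytes.
Total = 3,516,157,600 bytes = 3.3 GiB.

3.3 GiB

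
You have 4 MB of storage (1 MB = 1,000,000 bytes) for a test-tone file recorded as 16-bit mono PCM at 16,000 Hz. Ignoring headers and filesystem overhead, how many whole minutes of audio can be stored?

Uncompressed byte rate = 16,000 × 2 × 1 = 32,000 bytes/s.
Capacity = 4 × 1,000,000 = 4,000,000 bytes.
4,000,000 / 32,000 ≈ 125 s → 2 minutes.

2 minutes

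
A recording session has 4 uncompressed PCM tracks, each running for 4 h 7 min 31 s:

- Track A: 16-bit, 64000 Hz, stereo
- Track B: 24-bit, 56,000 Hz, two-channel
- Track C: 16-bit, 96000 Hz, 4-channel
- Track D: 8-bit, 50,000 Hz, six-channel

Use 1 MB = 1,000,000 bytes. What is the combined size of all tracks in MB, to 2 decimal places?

4 h 7 min 31 s = 14,851 s.
Track A: 64,000 × 14,851 × 2 × 2 = 3,801,856,000 bytes.
Track B: 56,000 × 14,851 × 3 × 2 = 4,989,936,000 bytes.
Track C: 96,000 × 14,851 × 2 × 4 = 11,405,568,000 bytes.
Track D: 50,000 × 14,851 × 1 × 6 = 4,455,300,000 bytes.
Total = 24,652,660,000 bytes = 24652.66 MB.

24652.66 MB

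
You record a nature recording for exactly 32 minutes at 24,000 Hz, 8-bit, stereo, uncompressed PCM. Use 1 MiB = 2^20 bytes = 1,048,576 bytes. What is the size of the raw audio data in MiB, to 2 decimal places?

87.89 MiB

Duration = exactly 32 minutes = 1,920 s.
Bytes = 24,000 samples/s × 1,920 s × 1 bytes/sample × 2 ch = 92,160,000 bytes.
92,160,000 / 1,048,576 = 87.89 MiB.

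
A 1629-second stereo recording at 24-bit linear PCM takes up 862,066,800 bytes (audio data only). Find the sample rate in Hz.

88,200 Hz

Bytes = sample_rate × seconds × bytes_per_sample × channels.
sample_rate = 862,066,800 / (1,629 × 3 × 2) = 862,066,800 / 9,774 = 88,200 Hz.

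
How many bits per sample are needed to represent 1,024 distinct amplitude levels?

log2(1,024) = 10.

10 bits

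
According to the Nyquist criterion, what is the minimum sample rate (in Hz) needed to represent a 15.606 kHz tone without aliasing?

31,212 Hz

Minimum sample rate = 2 × 15,606 Hz = 31,212 Hz.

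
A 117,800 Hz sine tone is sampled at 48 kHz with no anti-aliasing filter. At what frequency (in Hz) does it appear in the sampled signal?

21,800 Hz

Nyquist = 48,000/2 = 24,000 Hz; 117,800 Hz exceeds it.
Alias = |117,800 − 2×48,000| = |117,800 − 96,000| = 21,800 Hz.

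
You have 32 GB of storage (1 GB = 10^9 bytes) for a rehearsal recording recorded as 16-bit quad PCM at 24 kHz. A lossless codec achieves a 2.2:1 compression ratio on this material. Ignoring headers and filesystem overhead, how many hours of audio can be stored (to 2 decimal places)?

Uncompressed byte rate = 24,000 × 2 × 4 = 192,000 bytes/s.
After 2.2:1 compression, effective rate ≈ 87272.73 bytes/s.
Capacity = 32 × 1,000,000,000 = 32,000,000,000 bytes.
32,000,000,000 / effective rate ≈ 366666.67 s → 101.85 hours.

101.85 hours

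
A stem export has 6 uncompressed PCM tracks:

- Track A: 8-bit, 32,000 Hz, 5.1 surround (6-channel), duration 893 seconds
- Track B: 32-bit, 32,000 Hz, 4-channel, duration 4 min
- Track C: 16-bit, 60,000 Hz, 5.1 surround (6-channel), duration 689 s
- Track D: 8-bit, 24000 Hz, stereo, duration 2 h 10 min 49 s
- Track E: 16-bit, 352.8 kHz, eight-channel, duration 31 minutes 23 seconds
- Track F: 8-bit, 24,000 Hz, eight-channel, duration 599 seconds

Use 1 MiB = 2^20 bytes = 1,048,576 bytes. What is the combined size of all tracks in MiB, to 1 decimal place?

11359.5 MiB

Track A: 32,000 × 893 × 1 × 6 = 171,456,000 bytes.
Track B: 4 min = 240 s; 32,000 × 240 × 4 × 4 = 122,880,000 bytes.
Track C: 60,000 × 689 × 2 × 6 = 496,080,000 bytes.
Track D: 2 h 10 min 49 s = 7,849 s; 24,000 × 7,849 × 1 × 2 = 376,752,000 bytes.
Track E: 31 minutes 23 seconds = 1,883 s; 352,800 × 1,883 × 2 × 8 = 10,629,158,400 bytes.
Track F: 24,000 × 599 × 1 × 8 = 115,008,000 bytes.
Total = 11,911,334,400 bytes = 11359.5 MiB.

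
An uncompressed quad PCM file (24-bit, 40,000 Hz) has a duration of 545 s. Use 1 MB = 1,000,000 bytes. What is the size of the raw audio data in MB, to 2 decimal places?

Bytes = 40,000 samples/s × 545 s × 3 bytes/sample × 4 ch = 261,600,000 bytes.
261,600,000 / 1,000,000 = 261.60 MB.

261.60 MB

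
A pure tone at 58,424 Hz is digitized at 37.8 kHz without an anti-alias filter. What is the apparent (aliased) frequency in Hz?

Nyquist = 37,800/2 = 18,900 Hz; 58,424 Hz exceeds it.
Alias = |58,424 − 2×37,800| = |58,424 − 75,600| = 17,176 Hz.

17,176 Hz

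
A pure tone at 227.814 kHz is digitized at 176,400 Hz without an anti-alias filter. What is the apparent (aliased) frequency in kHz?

51.414 kHz

Nyquist = 176,400/2 = 88,200 Hz; 227,814 Hz exceeds it.
Alias = |227,814 − 1×176,400| = |227,814 − 176,400| = 51,414 Hz = 51.414 kHz.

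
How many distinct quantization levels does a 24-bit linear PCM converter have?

16,777,216 levels

2^24 = 16,777,216.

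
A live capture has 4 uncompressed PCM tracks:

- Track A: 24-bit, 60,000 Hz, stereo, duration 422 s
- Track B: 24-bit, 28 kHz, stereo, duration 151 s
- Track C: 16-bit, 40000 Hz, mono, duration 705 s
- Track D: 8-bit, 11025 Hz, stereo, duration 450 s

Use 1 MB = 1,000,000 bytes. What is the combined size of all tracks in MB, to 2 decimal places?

Track A: 60,000 × 422 × 3 × 2 = 151,920,000 bytes.
Track B: 28,000 × 151 × 3 × 2 = 25,368,000 bytes.
Track C: 40,000 × 705 × 2 × 1 = 56,400,000 bytes.
Track D: 11,025 × 450 × 1 × 2 = 9,922,500 bytes.
Total = 243,610,500 bytes = 243.61 MB.

243.61 MB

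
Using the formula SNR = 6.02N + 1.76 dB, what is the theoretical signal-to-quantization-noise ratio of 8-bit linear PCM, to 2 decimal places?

6.02 × 8 + 1.76 = 49.92 dB.

49.92 dB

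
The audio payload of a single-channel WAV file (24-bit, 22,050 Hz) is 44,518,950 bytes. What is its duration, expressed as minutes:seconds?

Byte rate = 22,050 × 3 × 1 = 66,150 bytes/s.
Duration = 44,518,950 / 66,150 = 673 s.
673 s = 11:13.

11:13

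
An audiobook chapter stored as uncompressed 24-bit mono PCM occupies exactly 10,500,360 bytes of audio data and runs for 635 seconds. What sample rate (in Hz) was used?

Bytes = sample_rate × seconds × bytes_per_sample × channels.
sample_rate = 10,500,360 / (635 × 3 × 1) = 10,500,360 / 1,905 = 5,512 Hz.

5,512 Hz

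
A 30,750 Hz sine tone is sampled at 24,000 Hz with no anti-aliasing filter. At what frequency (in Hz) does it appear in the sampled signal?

Nyquist = 24,000/2 = 12,000 Hz; 30,750 Hz exceeds it.
Alias = |30,750 − 1×24,000| = |30,750 − 24,000| = 6,750 Hz.

6,750 Hz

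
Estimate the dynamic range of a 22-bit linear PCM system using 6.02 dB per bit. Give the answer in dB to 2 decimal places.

22 × 6.02 = 132.44 dB.

132.44 dB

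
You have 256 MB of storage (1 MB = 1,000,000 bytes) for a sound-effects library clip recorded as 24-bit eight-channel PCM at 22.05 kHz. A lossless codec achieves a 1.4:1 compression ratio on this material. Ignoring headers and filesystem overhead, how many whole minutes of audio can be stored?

11 minutes

Uncompressed byte rate = 22,050 × 3 × 8 = 529,200 bytes/s.
After 1.4:1 compression, effective rate ≈ 378000 bytes/s.
Capacity = 256 × 1,000,000 = 256,000,000 bytes.
256,000,000 / effective rate ≈ 677.25 s → 11 minutes.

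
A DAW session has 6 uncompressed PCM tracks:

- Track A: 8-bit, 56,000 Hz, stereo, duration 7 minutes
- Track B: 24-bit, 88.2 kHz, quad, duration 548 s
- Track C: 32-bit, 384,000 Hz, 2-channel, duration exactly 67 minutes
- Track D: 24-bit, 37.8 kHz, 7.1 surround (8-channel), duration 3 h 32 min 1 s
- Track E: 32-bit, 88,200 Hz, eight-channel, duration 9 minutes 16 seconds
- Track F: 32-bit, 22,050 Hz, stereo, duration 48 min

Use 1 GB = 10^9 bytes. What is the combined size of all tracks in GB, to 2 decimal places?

26.59 GB

Track A: 7 minutes = 420 s; 56,000 × 420 × 1 × 2 = 47,040,000 bytes.
Track B: 88,200 × 548 × 3 × 4 = 580,003,200 bytes.
Track C: exactly 67 minutes = 4,020 s; 384,000 × 4,020 × 4 × 2 = 12,349,440,000 bytes.
Track D: 3 h 32 min 1 s = 12,721 s; 37,800 × 12,721 × 3 × 8 = 11,540,491,200 bytes.
Track E: 9 minutes 16 seconds = 556 s; 88,200 × 556 × 4 × 8 = 1,569,254,400 bytes.
Track F: 48 min = 2,880 s; 22,050 × 2,880 × 4 × 2 = 508,032,000 bytes.
Total = 26,594,260,800 bytes = 26.59 GB.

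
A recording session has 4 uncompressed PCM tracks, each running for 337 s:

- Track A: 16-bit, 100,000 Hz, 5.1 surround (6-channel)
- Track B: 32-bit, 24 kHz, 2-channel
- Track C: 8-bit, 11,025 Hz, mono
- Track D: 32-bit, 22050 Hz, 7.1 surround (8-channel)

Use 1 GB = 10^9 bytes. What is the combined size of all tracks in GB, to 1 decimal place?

Track A: 100,000 × 337 × 2 × 6 = 404,400,000 bytes.
Track B: 24,000 × 337 × 4 × 2 = 64,704,000 bytes.
Track C: 11,025 × 337 × 1 × 1 = 3,715,425 bytes.
Track D: 22,050 × 337 × 4 × 8 = 237,787,200 bytes.
Total = 710,606,625 bytes = 0.7 GB.

0.7 GB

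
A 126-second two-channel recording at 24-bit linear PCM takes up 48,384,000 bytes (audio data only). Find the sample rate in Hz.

64,000 Hz

Bytes = sample_rate × seconds × bytes_per_sample × channels.
sample_rate = 48,384,000 / (126 × 3 × 2) = 48,384,000 / 756 = 64,000 Hz.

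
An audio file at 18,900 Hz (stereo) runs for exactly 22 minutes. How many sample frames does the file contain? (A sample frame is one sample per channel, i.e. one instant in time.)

24,948,000 sample frames

exactly 22 minutes = 1,320 s.
18,900 samples/s × 1,320 s = 24,948,000 frames.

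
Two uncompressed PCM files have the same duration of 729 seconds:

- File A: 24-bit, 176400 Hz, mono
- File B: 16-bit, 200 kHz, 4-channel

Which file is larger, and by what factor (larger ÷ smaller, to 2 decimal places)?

File B, by a factor of 3.02

File A: 176,400 × 3 × 1 = 529,200 bytes/s.
File B: 200,000 × 2 × 4 = 1,600,000 bytes/s.
File B is larger; ratio = 1,166,400,000 / 385,786,800 = 3.02.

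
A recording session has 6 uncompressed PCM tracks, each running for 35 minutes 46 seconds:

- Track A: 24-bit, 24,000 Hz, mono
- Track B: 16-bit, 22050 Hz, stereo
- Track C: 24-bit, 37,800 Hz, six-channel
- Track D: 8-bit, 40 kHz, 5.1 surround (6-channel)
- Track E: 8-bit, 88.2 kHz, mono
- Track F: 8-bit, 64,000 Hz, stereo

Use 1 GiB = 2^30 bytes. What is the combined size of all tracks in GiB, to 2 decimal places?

2.59 GiB

35 minutes 46 seconds = 2,146 s.
Track A: 24,000 × 2,146 × 3 × 1 = 154,512,000 bytes.
Track B: 22,050 × 2,146 × 2 × 2 = 189,277,200 bytes.
Track C: 37,800 × 2,146 × 3 × 6 = 1,460,138,400 bytes.
Track D: 40,000 × 2,146 × 1 × 6 = 515,040,000 bytes.
Track E: 88,200 × 2,146 × 1 × 1 = 189,277,200 bytes.
Track F: 64,000 × 2,146 × 1 × 2 = 274,688,000 bytes.
Total = 2,782,932,800 bytes = 2.59 GiB.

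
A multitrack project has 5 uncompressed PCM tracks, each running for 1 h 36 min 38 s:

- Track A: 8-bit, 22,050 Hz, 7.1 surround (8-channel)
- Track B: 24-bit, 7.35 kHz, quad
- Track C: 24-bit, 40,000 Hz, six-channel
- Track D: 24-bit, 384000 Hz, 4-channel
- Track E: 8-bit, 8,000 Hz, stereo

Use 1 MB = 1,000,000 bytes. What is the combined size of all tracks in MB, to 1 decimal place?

32518.7 MB

1 h 36 min 38 s = 5,798 s.
Track A: 22,050 × 5,798 × 1 × 8 = 1,022,767,200 bytes.
Track B: 7,350 × 5,798 × 3 × 4 = 511,383,600 bytes.
Track C: 40,000 × 5,798 × 3 × 6 = 4,174,560,000 bytes.
Track D: 384,000 × 5,798 × 3 × 4 = 26,717,184,000 bytes.
Track E: 8,000 × 5,798 × 1 × 2 = 92,768,000 bytes.
Total = 32,518,662,800 bytes = 32518.7 MB.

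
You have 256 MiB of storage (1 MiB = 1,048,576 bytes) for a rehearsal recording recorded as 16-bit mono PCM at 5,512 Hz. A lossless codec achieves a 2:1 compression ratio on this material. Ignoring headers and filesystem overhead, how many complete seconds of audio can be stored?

48,700 seconds

Uncompressed byte rate = 5,512 × 2 × 1 = 11,024 bytes/s.
After 2:1 compression, effective rate ≈ 5512 bytes/s.
Capacity = 256 × 1,048,576 = 268,435,456 bytes.
268,435,456 / effective rate ≈ 48700.19 s → 48,700 seconds.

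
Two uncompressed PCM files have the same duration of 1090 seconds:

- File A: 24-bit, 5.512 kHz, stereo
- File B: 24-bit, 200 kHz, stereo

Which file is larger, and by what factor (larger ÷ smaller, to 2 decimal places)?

File A: 5,512 × 3 × 2 = 33,072 bytes/s.
File B: 200,000 × 3 × 2 = 1,200,000 bytes/s.
File B is larger; ratio = 1,308,000,000 / 36,048,480 = 36.28.

File B, by a factor of 36.28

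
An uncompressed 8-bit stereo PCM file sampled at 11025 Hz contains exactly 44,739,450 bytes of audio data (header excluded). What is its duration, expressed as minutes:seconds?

Byte rate = 11,025 × 1 × 2 = 22,050 bytes/s.
Duration = 44,739,450 / 22,050 = 2,029 s.
2,029 s = 33:49.

33:49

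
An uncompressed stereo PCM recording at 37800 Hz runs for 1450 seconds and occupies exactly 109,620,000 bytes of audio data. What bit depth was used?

Bytes per sample = 109,620,000 / (37,800 × 1,450 × 2) = 109,620,000 / 109,620,000 = 1.
Bit depth = 1 × 8 = 8 bits.

8 bits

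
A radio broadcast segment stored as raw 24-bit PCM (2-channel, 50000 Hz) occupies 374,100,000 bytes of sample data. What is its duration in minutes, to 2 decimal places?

20.78 minutes

Byte rate = 50,000 × 3 × 2 = 300,000 bytes/s.
Duration = 374,100,000 / 300,000 = 1,247 s.
1,247 s / 60 = 20.78 minutes.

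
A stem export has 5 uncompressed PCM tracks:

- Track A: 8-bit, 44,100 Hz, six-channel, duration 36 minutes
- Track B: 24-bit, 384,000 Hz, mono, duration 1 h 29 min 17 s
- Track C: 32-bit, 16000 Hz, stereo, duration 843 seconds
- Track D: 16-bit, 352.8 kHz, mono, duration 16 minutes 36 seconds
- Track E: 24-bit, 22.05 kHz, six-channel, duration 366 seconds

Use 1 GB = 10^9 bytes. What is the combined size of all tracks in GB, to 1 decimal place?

7.7 GB

Track A: 36 minutes = 2,160 s; 44,100 × 2,160 × 1 × 6 = 571,536,000 bytes.
Track B: 1 h 29 min 17 s = 5,357 s; 384,000 × 5,357 × 3 × 1 = 6,171,264,000 bytes.
Track C: 16,000 × 843 × 4 × 2 = 107,904,000 bytes.
Track D: 16 minutes 36 seconds = 996 s; 352,800 × 996 × 2 × 1 = 702,777,600 bytes.
Track E: 22,050 × 366 × 3 × 6 = 145,265,400 bytes.
Total = 7,698,747,000 bytes = 7.7 GB.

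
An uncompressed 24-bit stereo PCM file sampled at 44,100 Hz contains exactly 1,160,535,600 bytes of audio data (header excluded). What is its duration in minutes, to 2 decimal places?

Byte rate = 44,100 × 3 × 2 = 264,600 bytes/s.
Duration = 1,160,535,600 / 264,600 = 4,386 s.
4,386 s / 60 = 73.10 minutes.

73.10 minutes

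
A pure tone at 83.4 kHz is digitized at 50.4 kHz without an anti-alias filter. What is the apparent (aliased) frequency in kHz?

17.4 kHz

Nyquist = 50,400/2 = 25,200 Hz; 83,400 Hz exceeds it.
Alias = |83,400 − 2×50,400| = |83,400 − 100,800| = 17,400 Hz = 17.4 kHz.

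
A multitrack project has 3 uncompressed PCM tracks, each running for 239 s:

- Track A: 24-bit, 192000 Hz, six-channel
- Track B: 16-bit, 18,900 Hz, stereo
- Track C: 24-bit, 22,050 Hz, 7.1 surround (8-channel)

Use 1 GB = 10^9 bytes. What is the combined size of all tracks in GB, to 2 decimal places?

0.97 GB

Track A: 192,000 × 239 × 3 × 6 = 825,984,000 bytes.
Track B: 18,900 × 239 × 2 × 2 = 18,068,400 bytes.
Track C: 22,050 × 239 × 3 × 8 = 126,478,800 bytes.
Total = 970,531,200 bytes = 0.97 GB.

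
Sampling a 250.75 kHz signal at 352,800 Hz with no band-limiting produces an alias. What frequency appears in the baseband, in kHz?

Nyquist = 352,800/2 = 176,400 Hz; 250,750 Hz exceeds it.
Alias = |250,750 − 1×352,800| = |250,750 − 352,800| = 102,050 Hz = 102.05 kHz.

102.05 kHz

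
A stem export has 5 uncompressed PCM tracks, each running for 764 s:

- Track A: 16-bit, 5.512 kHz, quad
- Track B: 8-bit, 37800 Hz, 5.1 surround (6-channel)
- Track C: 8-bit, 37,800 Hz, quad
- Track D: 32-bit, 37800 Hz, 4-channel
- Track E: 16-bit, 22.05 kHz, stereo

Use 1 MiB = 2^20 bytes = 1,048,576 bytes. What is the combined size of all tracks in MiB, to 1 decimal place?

Track A: 5,512 × 764 × 2 × 4 = 33,689,344 bytes.
Track B: 37,800 × 764 × 1 × 6 = 173,275,200 bytes.
Track C: 37,800 × 764 × 1 × 4 = 115,516,800 bytes.
Track D: 37,800 × 764 × 4 × 4 = 462,067,200 bytes.
Track E: 22,050 × 764 × 2 × 2 = 67,384,800 bytes.
Total = 851,933,344 bytes = 812.5 MiB.

812.5 MiB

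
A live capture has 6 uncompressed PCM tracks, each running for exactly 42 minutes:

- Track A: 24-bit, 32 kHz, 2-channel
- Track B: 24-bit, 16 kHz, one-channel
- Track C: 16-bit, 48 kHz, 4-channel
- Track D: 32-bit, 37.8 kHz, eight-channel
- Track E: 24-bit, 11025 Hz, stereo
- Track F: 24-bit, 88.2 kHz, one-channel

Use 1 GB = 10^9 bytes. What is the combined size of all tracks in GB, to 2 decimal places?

5.45 GB

exactly 42 minutes = 2,520 s.
Track A: 32,000 × 2,520 × 3 × 2 = 483,840,000 bytes.
Track B: 16,000 × 2,520 × 3 × 1 = 120,960,000 bytes.
Track C: 48,000 × 2,520 × 2 × 4 = 967,680,000 bytes.
Track D: 37,800 × 2,520 × 4 × 8 = 3,048,192,000 bytes.
Track E: 11,025 × 2,520 × 3 × 2 = 166,698,000 bytes.
Track F: 88,200 × 2,520 × 3 × 1 = 666,792,000 bytes.
Total = 5,454,162,000 bytes = 5.45 GB.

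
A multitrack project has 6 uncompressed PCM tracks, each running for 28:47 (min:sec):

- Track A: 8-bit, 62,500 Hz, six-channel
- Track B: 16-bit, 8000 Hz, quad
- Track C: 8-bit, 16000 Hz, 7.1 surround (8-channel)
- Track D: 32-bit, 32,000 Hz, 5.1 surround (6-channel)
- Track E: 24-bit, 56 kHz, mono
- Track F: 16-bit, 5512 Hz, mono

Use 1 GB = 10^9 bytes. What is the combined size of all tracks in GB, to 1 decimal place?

2.6 GB

28:47 (min:sec) = 1,727 s.
Track A: 62,500 × 1,727 × 1 × 6 = 647,625,000 bytes.
Track B: 8,000 × 1,727 × 2 × 4 = 110,528,000 bytes.
Track C: 16,000 × 1,727 × 1 × 8 = 221,056,000 bytes.
Track D: 32,000 × 1,727 × 4 × 6 = 1,326,336,000 bytes.
Track E: 56,000 × 1,727 × 3 × 1 = 290,136,000 bytes.
Track F: 5,512 × 1,727 × 2 × 1 = 19,038,448 bytes.
Total = 2,614,719,448 bytes = 2.6 GB.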